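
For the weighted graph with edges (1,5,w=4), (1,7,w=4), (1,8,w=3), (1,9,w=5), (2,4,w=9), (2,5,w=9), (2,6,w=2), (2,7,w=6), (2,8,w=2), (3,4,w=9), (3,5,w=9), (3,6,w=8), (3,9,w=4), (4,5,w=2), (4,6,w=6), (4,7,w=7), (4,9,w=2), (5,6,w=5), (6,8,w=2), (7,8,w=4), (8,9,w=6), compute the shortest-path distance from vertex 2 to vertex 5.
7 (path: 2 -> 6 -> 5; weights 2 + 5 = 7)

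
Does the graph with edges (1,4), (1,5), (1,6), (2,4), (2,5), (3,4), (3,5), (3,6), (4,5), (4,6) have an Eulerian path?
No (4 vertices have odd degree: {1, 3, 4, 6}; Eulerian path requires 0 or 2)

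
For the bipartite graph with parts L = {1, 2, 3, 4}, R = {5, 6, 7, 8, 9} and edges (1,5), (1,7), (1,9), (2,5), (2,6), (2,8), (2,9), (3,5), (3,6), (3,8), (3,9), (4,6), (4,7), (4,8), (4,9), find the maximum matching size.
4 (matching: (1,9), (2,8), (3,6), (4,7); upper bound min(|L|,|R|) = min(4,5) = 4)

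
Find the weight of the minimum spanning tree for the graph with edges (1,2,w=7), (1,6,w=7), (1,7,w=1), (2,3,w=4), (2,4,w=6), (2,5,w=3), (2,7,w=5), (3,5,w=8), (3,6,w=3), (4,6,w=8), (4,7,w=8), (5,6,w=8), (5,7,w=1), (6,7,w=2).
16 (MST edges: (1,7,w=1), (2,4,w=6), (2,5,w=3), (3,6,w=3), (5,7,w=1), (6,7,w=2); sum of weights 1 + 6 + 3 + 3 + 1 + 2 = 16)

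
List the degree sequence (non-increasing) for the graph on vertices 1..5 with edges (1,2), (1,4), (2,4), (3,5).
[2, 2, 2, 1, 1] (degrees: deg(1)=2, deg(2)=2, deg(3)=1, deg(4)=2, deg(5)=1)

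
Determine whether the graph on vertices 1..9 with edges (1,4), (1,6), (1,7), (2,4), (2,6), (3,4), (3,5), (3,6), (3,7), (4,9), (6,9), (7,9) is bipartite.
Yes. Partition: {1, 2, 3, 8, 9}, {4, 5, 6, 7}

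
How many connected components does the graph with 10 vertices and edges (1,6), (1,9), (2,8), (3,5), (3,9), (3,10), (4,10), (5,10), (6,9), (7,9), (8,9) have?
1 (components: {1, 2, 3, 4, 5, 6, 7, 8, 9, 10})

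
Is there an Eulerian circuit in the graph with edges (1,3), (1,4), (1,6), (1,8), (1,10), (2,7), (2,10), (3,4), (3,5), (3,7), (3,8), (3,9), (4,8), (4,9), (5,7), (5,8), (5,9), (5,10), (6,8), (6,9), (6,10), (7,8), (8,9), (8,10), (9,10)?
No (2 vertices have odd degree: {1, 5}; Eulerian circuit requires 0)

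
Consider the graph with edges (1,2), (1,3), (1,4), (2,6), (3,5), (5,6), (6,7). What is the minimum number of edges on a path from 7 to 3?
3 (path: 7 -> 6 -> 5 -> 3, 3 edges)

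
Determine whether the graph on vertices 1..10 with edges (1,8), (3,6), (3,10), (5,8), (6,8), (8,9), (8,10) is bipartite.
Yes. Partition: {1, 2, 4, 5, 6, 7, 9, 10}, {3, 8}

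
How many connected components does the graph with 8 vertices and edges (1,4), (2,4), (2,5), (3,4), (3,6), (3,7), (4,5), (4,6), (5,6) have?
2 (components: {1, 2, 3, 4, 5, 6, 7}, {8})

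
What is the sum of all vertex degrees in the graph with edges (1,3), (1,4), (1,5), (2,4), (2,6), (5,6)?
12 (handshake: sum of degrees = 2|E| = 2 x 6 = 12)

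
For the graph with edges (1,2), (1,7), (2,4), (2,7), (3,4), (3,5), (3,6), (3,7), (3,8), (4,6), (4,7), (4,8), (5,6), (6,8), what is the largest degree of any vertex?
5 (attained at vertices 3, 4)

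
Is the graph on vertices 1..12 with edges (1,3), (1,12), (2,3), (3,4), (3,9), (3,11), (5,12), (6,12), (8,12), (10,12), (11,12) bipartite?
Yes. Partition: {1, 2, 4, 5, 6, 7, 8, 9, 10, 11}, {3, 12}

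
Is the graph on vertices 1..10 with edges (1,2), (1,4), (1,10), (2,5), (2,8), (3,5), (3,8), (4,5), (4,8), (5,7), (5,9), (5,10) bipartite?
Yes. Partition: {1, 5, 6, 8}, {2, 3, 4, 7, 9, 10}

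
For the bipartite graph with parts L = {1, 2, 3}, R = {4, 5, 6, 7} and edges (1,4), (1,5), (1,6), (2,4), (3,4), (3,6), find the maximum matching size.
3 (matching: (1,5), (2,4), (3,6); upper bound min(|L|,|R|) = min(3,4) = 3)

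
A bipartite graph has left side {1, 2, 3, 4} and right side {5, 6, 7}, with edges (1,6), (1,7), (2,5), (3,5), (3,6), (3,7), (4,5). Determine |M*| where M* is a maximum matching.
3 (matching: (1,7), (2,5), (3,6); upper bound min(|L|,|R|) = min(4,3) = 3)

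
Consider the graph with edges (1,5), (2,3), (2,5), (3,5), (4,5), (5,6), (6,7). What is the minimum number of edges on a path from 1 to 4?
2 (path: 1 -> 5 -> 4, 2 edges)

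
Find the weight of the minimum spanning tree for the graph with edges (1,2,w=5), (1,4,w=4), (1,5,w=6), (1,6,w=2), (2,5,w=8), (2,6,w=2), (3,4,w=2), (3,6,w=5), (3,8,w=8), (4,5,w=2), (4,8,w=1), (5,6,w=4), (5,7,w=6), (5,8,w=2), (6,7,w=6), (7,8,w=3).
16 (MST edges: (1,4,w=4), (1,6,w=2), (2,6,w=2), (3,4,w=2), (4,5,w=2), (4,8,w=1), (7,8,w=3); sum of weights 4 + 2 + 2 + 2 + 2 + 1 + 3 = 16)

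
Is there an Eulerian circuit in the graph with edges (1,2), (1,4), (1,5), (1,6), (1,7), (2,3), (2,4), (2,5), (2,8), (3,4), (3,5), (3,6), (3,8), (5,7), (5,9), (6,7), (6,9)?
No (6 vertices have odd degree: {1, 2, 3, 4, 5, 7}; Eulerian circuit requires 0)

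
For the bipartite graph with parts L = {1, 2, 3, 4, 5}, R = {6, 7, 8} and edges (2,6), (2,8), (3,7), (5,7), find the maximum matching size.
2 (matching: (2,8), (3,7); upper bound min(|L|,|R|) = min(5,3) = 3)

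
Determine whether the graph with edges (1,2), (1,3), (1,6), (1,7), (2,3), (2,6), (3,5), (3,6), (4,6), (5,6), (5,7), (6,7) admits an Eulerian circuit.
No (4 vertices have odd degree: {2, 4, 5, 7}; Eulerian circuit requires 0)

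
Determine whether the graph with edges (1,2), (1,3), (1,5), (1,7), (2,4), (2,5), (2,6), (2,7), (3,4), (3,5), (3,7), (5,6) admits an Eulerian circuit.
No (2 vertices have odd degree: {2, 7}; Eulerian circuit requires 0)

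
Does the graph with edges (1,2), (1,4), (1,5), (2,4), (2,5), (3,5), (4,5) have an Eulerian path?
No (4 vertices have odd degree: {1, 2, 3, 4}; Eulerian path requires 0 or 2)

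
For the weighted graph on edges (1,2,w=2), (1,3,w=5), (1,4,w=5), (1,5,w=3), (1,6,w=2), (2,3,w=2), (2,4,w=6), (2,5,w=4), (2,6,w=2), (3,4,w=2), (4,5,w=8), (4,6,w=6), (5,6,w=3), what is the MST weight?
11 (MST edges: (1,2,w=2), (1,5,w=3), (1,6,w=2), (2,3,w=2), (3,4,w=2); sum of weights 2 + 3 + 2 + 2 + 2 = 11)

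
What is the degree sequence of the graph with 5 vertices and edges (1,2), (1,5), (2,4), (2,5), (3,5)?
[3, 3, 2, 1, 1] (degrees: deg(1)=2, deg(2)=3, deg(3)=1, deg(4)=1, deg(5)=3)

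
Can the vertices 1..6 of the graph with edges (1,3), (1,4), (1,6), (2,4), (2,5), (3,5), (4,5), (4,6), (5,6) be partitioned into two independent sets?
No (odd cycle of length 3: 4 -> 1 -> 6 -> 4)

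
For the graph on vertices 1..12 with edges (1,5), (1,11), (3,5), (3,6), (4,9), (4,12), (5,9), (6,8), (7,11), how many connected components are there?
3 (components: {1, 3, 4, 5, 6, 7, 8, 9, 11, 12}, {2}, {10})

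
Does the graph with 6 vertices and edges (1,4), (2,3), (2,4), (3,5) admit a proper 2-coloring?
Yes. Partition: {1, 2, 5, 6}, {3, 4}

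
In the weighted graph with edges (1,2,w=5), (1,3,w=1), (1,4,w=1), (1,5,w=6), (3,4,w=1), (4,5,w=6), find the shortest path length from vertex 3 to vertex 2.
6 (path: 3 -> 1 -> 2; weights 1 + 5 = 6)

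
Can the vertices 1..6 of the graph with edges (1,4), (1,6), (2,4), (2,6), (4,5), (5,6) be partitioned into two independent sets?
Yes. Partition: {1, 2, 3, 5}, {4, 6}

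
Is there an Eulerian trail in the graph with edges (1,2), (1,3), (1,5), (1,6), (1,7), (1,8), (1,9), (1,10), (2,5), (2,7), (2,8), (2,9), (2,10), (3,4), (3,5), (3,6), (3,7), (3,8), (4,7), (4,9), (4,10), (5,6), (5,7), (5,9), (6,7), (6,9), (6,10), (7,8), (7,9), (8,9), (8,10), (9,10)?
Yes — and in fact it has an Eulerian circuit (the graph is connected and all 10 vertices have even degree)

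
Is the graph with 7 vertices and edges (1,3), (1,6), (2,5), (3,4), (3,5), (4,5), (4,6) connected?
No, it has 2 components: {1, 2, 3, 4, 5, 6}, {7}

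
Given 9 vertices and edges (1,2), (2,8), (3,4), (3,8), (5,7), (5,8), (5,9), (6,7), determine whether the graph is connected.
Yes (BFS from 1 visits [1, 2, 8, 3, 5, 4, 7, 9, 6] — all 9 vertices reached)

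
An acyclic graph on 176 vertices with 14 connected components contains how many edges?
162 (Each of the 14 component trees on V_i vertices has V_i - 1 edges; summing gives V - C = 176 - 14 = 162)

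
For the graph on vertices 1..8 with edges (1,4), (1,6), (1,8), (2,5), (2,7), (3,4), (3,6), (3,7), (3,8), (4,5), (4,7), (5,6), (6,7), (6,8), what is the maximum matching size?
4 (matching: (1,8), (2,7), (3,4), (5,6); upper bound floor(n/2) = floor(8/2) = 4)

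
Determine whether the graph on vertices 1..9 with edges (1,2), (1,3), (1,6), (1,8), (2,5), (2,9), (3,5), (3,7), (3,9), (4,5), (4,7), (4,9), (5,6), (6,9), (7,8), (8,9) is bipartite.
Yes. Partition: {1, 5, 7, 9}, {2, 3, 4, 6, 8}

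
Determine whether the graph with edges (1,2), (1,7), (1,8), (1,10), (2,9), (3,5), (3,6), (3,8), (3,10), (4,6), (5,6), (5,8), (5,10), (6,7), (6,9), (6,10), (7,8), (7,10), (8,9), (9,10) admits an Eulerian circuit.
No (2 vertices have odd degree: {4, 8}; Eulerian circuit requires 0)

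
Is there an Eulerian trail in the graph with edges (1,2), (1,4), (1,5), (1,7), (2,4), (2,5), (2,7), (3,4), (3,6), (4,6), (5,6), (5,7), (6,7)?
Yes — and in fact it has an Eulerian circuit (the graph is connected and all 7 vertices have even degree)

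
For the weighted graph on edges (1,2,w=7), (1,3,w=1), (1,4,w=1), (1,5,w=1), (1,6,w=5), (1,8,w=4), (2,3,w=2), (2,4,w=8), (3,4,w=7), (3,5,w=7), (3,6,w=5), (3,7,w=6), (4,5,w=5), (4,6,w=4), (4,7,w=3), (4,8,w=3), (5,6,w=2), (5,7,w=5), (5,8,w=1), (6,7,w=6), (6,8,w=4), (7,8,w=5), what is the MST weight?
11 (MST edges: (1,3,w=1), (1,4,w=1), (1,5,w=1), (2,3,w=2), (4,7,w=3), (5,6,w=2), (5,8,w=1); sum of weights 1 + 1 + 1 + 2 + 3 + 2 + 1 = 11)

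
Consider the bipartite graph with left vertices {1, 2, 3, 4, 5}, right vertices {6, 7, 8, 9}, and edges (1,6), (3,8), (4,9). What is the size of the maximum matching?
3 (matching: (1,6), (3,8), (4,9); upper bound min(|L|,|R|) = min(5,4) = 4)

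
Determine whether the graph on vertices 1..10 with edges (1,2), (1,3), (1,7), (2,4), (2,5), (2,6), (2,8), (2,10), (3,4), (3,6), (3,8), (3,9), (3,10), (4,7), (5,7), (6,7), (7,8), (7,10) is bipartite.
Yes. Partition: {1, 4, 5, 6, 8, 9, 10}, {2, 3, 7}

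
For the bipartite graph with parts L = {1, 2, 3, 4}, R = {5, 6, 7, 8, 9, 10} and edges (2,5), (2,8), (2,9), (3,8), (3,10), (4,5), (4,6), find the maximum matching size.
3 (matching: (2,9), (3,10), (4,6); upper bound min(|L|,|R|) = min(4,6) = 4)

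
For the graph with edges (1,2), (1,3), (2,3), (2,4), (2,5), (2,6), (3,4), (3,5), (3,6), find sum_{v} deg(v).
18 (handshake: sum of degrees = 2|E| = 2 x 9 = 18)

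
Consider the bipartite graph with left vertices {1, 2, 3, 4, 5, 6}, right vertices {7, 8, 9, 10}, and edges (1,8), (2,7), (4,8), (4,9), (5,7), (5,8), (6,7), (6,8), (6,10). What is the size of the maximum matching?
4 (matching: (1,8), (2,7), (4,9), (6,10); upper bound min(|L|,|R|) = min(6,4) = 4)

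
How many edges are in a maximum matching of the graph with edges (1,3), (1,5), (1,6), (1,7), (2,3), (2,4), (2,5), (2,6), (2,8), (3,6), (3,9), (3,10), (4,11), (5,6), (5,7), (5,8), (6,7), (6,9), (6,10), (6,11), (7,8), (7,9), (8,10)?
5 (matching: (1,5), (2,4), (6,11), (7,9), (8,10); upper bound floor(n/2) = floor(11/2) = 5)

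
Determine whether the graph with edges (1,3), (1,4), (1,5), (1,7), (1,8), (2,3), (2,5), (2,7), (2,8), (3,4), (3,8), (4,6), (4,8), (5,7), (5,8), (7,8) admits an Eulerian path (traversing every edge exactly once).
Yes (the graph is connected and exactly 2 vertices have odd degree: {1, 6}; any Eulerian path must start and end at those)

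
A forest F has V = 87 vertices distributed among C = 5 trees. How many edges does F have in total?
82 (Each of the 5 component trees on V_i vertices has V_i - 1 edges; summing gives V - C = 87 - 5 = 82)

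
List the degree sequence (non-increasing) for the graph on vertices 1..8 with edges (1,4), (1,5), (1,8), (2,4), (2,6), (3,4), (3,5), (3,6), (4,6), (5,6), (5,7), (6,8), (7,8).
[5, 4, 4, 3, 3, 3, 2, 2] (degrees: deg(1)=3, deg(2)=2, deg(3)=3, deg(4)=4, deg(5)=4, deg(6)=5, deg(7)=2, deg(8)=3)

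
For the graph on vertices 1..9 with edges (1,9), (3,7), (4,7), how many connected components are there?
6 (components: {1, 9}, {2}, {3, 4, 7}, {5}, {6}, {8})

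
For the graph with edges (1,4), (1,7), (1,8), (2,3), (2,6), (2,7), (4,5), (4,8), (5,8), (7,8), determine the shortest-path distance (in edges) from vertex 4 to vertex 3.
4 (path: 4 -> 1 -> 7 -> 2 -> 3, 4 edges)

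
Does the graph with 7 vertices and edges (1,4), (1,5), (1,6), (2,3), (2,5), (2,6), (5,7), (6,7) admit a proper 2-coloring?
Yes. Partition: {1, 2, 7}, {3, 4, 5, 6}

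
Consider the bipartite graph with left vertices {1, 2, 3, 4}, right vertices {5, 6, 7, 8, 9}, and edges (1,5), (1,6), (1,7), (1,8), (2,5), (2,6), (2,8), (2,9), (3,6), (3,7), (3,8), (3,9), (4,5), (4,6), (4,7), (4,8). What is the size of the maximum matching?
4 (matching: (1,8), (2,9), (3,7), (4,6); upper bound min(|L|,|R|) = min(4,5) = 4)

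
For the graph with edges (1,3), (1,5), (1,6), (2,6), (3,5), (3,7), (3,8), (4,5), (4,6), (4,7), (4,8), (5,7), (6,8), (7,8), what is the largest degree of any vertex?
4 (attained at vertices 3, 4, 5, 6, 7, 8)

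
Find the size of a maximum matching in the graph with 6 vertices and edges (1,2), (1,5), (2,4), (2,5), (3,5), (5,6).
2 (matching: (2,4), (5,6); upper bound floor(n/2) = floor(6/2) = 3)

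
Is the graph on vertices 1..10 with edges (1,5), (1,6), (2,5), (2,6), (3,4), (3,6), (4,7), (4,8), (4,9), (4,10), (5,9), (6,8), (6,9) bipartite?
Yes. Partition: {1, 2, 3, 7, 8, 9, 10}, {4, 5, 6}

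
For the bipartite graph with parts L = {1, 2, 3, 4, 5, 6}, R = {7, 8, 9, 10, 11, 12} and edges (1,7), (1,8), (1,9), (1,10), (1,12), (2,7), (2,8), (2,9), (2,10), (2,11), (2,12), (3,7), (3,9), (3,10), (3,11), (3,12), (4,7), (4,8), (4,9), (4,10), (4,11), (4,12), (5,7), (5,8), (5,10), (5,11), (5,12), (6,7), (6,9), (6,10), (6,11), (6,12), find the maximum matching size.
6 (matching: (1,12), (2,11), (3,10), (4,9), (5,8), (6,7); upper bound min(|L|,|R|) = min(6,6) = 6)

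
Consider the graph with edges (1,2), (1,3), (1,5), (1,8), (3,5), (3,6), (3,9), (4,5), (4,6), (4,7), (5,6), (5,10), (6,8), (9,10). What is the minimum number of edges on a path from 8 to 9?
3 (path: 8 -> 6 -> 3 -> 9, 3 edges)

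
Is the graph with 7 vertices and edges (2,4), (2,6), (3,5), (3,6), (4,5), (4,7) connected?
No, it has 2 components: {1}, {2, 3, 4, 5, 6, 7}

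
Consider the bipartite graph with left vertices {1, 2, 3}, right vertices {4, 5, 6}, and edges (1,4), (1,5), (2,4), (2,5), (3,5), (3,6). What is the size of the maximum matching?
3 (matching: (1,5), (2,4), (3,6); upper bound min(|L|,|R|) = min(3,3) = 3)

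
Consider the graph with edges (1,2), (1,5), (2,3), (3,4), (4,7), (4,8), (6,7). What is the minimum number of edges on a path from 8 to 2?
3 (path: 8 -> 4 -> 3 -> 2, 3 edges)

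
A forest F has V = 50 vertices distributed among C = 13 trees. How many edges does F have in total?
37 (Each of the 13 component trees on V_i vertices has V_i - 1 edges; summing gives V - C = 50 - 13 = 37)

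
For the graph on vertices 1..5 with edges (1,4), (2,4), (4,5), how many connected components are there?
2 (components: {1, 2, 4, 5}, {3})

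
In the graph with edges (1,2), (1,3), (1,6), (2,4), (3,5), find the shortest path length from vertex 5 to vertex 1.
2 (path: 5 -> 3 -> 1, 2 edges)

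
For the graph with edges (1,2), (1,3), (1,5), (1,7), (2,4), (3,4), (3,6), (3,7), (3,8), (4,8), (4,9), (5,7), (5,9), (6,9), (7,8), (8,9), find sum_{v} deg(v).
32 (handshake: sum of degrees = 2|E| = 2 x 16 = 32)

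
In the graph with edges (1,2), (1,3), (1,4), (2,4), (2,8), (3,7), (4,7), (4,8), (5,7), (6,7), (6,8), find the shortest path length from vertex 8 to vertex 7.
2 (path: 8 -> 4 -> 7, 2 edges)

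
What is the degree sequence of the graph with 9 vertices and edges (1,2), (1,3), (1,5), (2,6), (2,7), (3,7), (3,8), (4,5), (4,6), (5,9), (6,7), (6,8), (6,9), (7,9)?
[5, 4, 3, 3, 3, 3, 3, 2, 2] (degrees: deg(1)=3, deg(2)=3, deg(3)=3, deg(4)=2, deg(5)=3, deg(6)=5, deg(7)=4, deg(8)=2, deg(9)=3)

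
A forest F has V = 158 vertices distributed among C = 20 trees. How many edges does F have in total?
138 (Each of the 20 component trees on V_i vertices has V_i - 1 edges; summing gives V - C = 158 - 20 = 138)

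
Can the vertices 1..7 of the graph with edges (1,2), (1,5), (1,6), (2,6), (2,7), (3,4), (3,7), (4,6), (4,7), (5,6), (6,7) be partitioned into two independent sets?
No (odd cycle of length 3: 2 -> 1 -> 6 -> 2)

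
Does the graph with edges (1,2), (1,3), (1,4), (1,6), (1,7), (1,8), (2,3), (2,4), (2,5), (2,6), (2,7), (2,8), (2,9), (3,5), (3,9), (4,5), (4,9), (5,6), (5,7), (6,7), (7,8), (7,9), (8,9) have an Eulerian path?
Yes (the graph is connected and exactly 2 vertices have odd degree: {5, 9}; any Eulerian path must start and end at those)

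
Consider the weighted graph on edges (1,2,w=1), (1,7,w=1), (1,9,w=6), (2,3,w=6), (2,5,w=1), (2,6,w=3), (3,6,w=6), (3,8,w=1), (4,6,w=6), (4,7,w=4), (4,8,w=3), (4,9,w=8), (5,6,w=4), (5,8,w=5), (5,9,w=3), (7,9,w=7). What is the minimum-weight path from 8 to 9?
8 (path: 8 -> 5 -> 9; weights 5 + 3 = 8)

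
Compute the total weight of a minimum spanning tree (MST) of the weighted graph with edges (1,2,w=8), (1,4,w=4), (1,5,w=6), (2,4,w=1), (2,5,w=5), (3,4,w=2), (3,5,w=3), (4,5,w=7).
10 (MST edges: (1,4,w=4), (2,4,w=1), (3,4,w=2), (3,5,w=3); sum of weights 4 + 1 + 2 + 3 = 10)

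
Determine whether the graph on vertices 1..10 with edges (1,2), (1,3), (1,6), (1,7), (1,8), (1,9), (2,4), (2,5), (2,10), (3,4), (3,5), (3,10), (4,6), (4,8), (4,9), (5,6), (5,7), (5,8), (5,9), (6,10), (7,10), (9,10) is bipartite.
Yes. Partition: {1, 4, 5, 10}, {2, 3, 6, 7, 8, 9}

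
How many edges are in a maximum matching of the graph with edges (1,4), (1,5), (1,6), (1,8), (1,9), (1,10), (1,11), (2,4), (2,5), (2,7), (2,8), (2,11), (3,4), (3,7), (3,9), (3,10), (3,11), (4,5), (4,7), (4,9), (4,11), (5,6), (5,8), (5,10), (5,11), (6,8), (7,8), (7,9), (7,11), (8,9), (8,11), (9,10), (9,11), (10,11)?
5 (matching: (1,10), (3,4), (5,6), (7,8), (9,11); upper bound floor(n/2) = floor(11/2) = 5)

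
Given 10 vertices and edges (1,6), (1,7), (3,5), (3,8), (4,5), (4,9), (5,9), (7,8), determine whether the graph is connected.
No, it has 3 components: {1, 3, 4, 5, 6, 7, 8, 9}, {2}, {10}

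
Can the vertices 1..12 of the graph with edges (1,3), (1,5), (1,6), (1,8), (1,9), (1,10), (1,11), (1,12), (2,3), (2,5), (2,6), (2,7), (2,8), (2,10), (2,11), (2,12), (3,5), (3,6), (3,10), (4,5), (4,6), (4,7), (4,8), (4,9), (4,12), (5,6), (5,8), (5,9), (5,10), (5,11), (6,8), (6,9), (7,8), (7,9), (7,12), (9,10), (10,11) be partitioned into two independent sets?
No (odd cycle of length 3: 8 -> 1 -> 5 -> 8)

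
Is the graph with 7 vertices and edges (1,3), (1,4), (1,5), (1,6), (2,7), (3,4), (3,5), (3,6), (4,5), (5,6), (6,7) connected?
Yes (BFS from 1 visits [1, 3, 4, 5, 6, 7, 2] — all 7 vertices reached)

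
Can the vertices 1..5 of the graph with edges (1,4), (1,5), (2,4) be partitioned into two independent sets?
Yes. Partition: {1, 2, 3}, {4, 5}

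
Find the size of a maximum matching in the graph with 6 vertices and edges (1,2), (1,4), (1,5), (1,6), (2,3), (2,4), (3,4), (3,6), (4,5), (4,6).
3 (matching: (1,6), (2,3), (4,5); upper bound floor(n/2) = floor(6/2) = 3)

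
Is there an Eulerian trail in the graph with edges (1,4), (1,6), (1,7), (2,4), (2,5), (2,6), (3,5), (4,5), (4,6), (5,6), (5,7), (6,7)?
No (6 vertices have odd degree: {1, 2, 3, 5, 6, 7}; Eulerian path requires 0 or 2)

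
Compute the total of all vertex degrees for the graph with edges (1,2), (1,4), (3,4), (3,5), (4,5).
10 (handshake: sum of degrees = 2|E| = 2 x 5 = 10)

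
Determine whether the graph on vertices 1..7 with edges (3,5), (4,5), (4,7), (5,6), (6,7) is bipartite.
Yes. Partition: {1, 2, 3, 4, 6}, {5, 7}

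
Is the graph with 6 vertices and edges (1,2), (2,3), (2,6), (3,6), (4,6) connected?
No, it has 2 components: {1, 2, 3, 4, 6}, {5}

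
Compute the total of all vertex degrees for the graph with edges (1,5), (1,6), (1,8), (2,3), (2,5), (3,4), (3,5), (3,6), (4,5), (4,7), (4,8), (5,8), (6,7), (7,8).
28 (handshake: sum of degrees = 2|E| = 2 x 14 = 28)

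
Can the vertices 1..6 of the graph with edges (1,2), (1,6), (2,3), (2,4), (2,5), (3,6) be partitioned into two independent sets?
Yes. Partition: {1, 3, 4, 5}, {2, 6}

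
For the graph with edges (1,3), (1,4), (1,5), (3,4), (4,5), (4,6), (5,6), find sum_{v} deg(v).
14 (handshake: sum of degrees = 2|E| = 2 x 7 = 14)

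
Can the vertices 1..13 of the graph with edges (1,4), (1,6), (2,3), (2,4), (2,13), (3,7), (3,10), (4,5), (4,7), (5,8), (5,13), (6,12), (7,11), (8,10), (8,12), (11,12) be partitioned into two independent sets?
Yes. Partition: {1, 2, 5, 7, 9, 10, 12}, {3, 4, 6, 8, 11, 13}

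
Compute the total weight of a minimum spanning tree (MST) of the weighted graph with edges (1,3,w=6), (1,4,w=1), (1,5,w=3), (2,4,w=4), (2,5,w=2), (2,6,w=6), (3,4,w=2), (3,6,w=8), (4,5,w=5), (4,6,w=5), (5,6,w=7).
13 (MST edges: (1,4,w=1), (1,5,w=3), (2,5,w=2), (3,4,w=2), (4,6,w=5); sum of weights 1 + 3 + 2 + 2 + 5 = 13)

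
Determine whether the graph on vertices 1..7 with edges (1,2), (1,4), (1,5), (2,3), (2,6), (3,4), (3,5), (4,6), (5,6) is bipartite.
Yes. Partition: {1, 3, 6, 7}, {2, 4, 5}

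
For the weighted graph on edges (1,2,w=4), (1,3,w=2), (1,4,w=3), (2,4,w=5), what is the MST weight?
9 (MST edges: (1,2,w=4), (1,3,w=2), (1,4,w=3); sum of weights 4 + 2 + 3 = 9)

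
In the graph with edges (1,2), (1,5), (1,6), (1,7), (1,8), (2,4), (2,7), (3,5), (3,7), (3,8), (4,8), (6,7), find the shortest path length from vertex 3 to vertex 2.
2 (path: 3 -> 7 -> 2, 2 edges)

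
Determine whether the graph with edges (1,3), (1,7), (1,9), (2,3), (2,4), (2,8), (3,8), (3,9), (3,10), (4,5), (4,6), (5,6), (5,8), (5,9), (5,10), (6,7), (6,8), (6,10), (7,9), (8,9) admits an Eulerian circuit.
No (10 vertices have odd degree: {1, 2, 3, 4, 5, 6, 7, 8, 9, 10}; Eulerian circuit requires 0)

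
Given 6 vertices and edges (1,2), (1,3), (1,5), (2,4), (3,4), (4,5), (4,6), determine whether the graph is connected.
Yes (BFS from 1 visits [1, 2, 3, 5, 4, 6] — all 6 vertices reached)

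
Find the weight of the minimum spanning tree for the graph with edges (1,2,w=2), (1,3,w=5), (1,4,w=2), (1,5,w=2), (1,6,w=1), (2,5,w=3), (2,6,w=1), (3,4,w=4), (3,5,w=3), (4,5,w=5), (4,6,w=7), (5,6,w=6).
9 (MST edges: (1,4,w=2), (1,5,w=2), (1,6,w=1), (2,6,w=1), (3,5,w=3); sum of weights 2 + 2 + 1 + 1 + 3 = 9)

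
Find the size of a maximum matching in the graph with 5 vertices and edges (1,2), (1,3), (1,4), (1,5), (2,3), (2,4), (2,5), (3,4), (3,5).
2 (matching: (2,4), (3,5); upper bound floor(n/2) = floor(5/2) = 2)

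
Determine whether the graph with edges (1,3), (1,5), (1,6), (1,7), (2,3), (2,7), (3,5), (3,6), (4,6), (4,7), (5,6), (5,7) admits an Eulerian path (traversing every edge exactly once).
Yes — and in fact it has an Eulerian circuit (the graph is connected and all 7 vertices have even degree)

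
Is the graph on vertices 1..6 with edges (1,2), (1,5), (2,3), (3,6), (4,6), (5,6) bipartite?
No (odd cycle of length 5: 6 -> 5 -> 1 -> 2 -> 3 -> 6)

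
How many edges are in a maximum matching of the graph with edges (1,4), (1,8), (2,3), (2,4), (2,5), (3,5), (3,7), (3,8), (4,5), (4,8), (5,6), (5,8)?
4 (matching: (1,8), (2,4), (3,7), (5,6); upper bound floor(n/2) = floor(8/2) = 4)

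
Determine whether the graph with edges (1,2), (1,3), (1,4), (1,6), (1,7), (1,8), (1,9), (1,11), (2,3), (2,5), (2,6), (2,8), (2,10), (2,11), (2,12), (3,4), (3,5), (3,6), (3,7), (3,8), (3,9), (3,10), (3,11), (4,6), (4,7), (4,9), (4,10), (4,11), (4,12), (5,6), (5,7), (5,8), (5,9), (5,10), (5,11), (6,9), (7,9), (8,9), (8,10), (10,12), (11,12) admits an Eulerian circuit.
No (2 vertices have odd degree: {7, 9}; Eulerian circuit requires 0)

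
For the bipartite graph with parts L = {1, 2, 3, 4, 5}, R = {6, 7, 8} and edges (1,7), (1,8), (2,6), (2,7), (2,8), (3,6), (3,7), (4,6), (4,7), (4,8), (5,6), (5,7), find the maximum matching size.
3 (matching: (1,8), (2,7), (3,6); upper bound min(|L|,|R|) = min(5,3) = 3)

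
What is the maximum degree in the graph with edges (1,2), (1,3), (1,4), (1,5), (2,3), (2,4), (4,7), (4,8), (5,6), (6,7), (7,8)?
4 (attained at vertices 1, 4)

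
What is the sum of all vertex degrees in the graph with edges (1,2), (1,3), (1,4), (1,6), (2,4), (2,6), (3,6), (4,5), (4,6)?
18 (handshake: sum of degrees = 2|E| = 2 x 9 = 18)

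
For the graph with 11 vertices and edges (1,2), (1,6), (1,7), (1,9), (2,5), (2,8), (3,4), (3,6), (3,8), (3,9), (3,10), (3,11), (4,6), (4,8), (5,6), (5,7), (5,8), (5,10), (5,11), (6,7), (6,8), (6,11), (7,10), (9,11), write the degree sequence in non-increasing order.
[7, 6, 6, 5, 4, 4, 4, 3, 3, 3, 3] (degrees: deg(1)=4, deg(2)=3, deg(3)=6, deg(4)=3, deg(5)=6, deg(6)=7, deg(7)=4, deg(8)=5, deg(9)=3, deg(10)=3, deg(11)=4)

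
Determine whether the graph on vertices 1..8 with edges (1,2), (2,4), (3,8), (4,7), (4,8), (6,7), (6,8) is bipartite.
Yes. Partition: {1, 3, 4, 5, 6}, {2, 7, 8}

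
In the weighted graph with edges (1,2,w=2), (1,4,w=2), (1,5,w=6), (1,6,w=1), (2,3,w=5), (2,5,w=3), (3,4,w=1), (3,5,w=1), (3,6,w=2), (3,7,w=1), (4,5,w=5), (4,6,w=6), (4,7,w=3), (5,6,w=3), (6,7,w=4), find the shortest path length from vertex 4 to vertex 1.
2 (path: 4 -> 1; weights 2 = 2)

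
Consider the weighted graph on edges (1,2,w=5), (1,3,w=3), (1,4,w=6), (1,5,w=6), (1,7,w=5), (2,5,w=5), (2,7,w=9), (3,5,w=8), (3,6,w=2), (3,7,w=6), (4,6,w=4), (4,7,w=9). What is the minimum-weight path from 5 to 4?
12 (path: 5 -> 1 -> 4; weights 6 + 6 = 12)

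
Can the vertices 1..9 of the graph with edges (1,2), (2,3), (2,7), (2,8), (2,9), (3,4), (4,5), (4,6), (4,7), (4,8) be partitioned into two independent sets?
Yes. Partition: {1, 3, 5, 6, 7, 8, 9}, {2, 4}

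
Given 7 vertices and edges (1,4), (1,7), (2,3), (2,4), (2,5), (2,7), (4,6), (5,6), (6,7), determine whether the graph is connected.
Yes (BFS from 1 visits [1, 4, 7, 2, 6, 3, 5] — all 7 vertices reached)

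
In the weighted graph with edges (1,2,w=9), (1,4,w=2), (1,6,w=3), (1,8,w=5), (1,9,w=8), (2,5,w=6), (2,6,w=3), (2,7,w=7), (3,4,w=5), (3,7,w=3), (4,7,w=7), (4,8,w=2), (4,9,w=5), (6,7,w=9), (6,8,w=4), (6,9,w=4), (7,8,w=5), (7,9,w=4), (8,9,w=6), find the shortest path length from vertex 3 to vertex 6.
10 (path: 3 -> 4 -> 1 -> 6; weights 5 + 2 + 3 = 10)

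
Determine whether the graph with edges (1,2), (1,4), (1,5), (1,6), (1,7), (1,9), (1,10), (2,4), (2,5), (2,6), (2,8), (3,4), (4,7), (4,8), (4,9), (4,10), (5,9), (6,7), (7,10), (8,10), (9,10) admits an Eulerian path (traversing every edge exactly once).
No (8 vertices have odd degree: {1, 2, 3, 4, 5, 6, 8, 10}; Eulerian path requires 0 or 2)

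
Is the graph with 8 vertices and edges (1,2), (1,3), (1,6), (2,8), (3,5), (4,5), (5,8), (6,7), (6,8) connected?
Yes (BFS from 1 visits [1, 2, 3, 6, 8, 5, 7, 4] — all 8 vertices reached)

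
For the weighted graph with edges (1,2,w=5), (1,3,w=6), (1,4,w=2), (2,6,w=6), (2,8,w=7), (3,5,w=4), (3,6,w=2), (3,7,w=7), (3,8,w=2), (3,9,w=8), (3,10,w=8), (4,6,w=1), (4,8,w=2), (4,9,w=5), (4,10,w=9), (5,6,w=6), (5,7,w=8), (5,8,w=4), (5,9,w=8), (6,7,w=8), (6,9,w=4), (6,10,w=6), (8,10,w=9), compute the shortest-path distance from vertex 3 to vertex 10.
8 (path: 3 -> 10; weights 8 = 8)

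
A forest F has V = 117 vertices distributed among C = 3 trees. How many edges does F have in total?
114 (Each of the 3 component trees on V_i vertices has V_i - 1 edges; summing gives V - C = 117 - 3 = 114)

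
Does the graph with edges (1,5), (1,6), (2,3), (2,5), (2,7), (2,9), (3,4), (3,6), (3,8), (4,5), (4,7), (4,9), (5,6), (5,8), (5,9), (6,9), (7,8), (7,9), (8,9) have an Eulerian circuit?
Yes (the graph is connected and all 9 vertices have even degree)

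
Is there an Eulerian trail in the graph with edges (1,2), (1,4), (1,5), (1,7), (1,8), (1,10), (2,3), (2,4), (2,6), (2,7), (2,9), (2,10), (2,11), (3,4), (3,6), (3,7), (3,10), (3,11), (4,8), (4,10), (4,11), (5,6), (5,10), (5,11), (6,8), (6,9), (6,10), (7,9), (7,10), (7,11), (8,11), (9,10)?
Yes — and in fact it has an Eulerian circuit (the graph is connected and all 11 vertices have even degree)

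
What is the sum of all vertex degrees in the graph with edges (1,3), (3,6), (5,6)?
6 (handshake: sum of degrees = 2|E| = 2 x 3 = 6)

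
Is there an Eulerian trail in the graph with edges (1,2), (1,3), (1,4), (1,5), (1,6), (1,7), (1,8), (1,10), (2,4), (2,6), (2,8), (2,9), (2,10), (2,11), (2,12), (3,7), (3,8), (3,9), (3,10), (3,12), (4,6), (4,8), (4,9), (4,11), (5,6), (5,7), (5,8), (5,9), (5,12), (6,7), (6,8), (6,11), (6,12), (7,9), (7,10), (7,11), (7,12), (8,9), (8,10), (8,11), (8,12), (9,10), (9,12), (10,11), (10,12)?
Yes — and in fact it has an Eulerian circuit (the graph is connected and all 12 vertices have even degree)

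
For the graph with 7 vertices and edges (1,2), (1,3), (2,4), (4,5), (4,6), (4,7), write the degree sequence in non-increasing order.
[4, 2, 2, 1, 1, 1, 1] (degrees: deg(1)=2, deg(2)=2, deg(3)=1, deg(4)=4, deg(5)=1, deg(6)=1, deg(7)=1)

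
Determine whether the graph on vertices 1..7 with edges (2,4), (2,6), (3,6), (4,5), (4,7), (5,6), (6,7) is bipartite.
Yes. Partition: {1, 2, 3, 5, 7}, {4, 6}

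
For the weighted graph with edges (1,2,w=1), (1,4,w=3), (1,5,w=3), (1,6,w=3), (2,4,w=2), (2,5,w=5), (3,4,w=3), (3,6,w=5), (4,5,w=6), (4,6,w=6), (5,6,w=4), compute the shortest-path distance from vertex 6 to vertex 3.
5 (path: 6 -> 3; weights 5 = 5)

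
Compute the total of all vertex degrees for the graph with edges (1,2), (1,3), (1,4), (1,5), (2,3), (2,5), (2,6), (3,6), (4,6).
18 (handshake: sum of degrees = 2|E| = 2 x 9 = 18)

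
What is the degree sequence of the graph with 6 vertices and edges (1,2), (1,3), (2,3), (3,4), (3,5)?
[4, 2, 2, 1, 1, 0] (degrees: deg(1)=2, deg(2)=2, deg(3)=4, deg(4)=1, deg(5)=1, deg(6)=0)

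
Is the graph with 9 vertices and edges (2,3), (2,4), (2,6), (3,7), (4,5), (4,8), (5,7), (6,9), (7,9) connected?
No, it has 2 components: {1}, {2, 3, 4, 5, 6, 7, 8, 9}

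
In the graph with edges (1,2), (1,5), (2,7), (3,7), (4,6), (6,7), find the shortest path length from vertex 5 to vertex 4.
5 (path: 5 -> 1 -> 2 -> 7 -> 6 -> 4, 5 edges)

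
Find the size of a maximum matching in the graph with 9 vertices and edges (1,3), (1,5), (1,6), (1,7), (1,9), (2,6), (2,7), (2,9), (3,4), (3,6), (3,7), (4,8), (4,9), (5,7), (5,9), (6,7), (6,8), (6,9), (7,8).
4 (matching: (1,5), (2,7), (4,8), (6,9); upper bound floor(n/2) = floor(9/2) = 4)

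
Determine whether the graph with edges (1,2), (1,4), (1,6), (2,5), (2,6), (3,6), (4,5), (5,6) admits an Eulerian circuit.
No (4 vertices have odd degree: {1, 2, 3, 5}; Eulerian circuit requires 0)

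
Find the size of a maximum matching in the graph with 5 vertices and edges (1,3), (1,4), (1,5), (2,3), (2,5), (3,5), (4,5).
2 (matching: (1,3), (4,5); upper bound floor(n/2) = floor(5/2) = 2)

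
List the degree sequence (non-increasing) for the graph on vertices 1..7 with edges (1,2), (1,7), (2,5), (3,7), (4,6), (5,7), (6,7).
[4, 2, 2, 2, 2, 1, 1] (degrees: deg(1)=2, deg(2)=2, deg(3)=1, deg(4)=1, deg(5)=2, deg(6)=2, deg(7)=4)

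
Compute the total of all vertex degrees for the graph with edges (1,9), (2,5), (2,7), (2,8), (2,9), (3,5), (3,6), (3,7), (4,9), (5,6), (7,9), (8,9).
24 (handshake: sum of degrees = 2|E| = 2 x 12 = 24)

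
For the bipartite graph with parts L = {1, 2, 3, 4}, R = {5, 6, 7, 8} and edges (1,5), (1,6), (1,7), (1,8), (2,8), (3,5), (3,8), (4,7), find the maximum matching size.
4 (matching: (1,6), (2,8), (3,5), (4,7); upper bound min(|L|,|R|) = min(4,4) = 4)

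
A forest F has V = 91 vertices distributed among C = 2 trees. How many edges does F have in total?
89 (Each of the 2 component trees on V_i vertices has V_i - 1 edges; summing gives V - C = 91 - 2 = 89)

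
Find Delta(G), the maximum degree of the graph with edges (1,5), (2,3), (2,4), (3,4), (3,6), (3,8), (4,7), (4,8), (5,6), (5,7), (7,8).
4 (attained at vertices 3, 4)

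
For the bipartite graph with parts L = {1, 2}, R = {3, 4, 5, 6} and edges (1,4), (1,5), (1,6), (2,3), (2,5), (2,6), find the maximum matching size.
2 (matching: (1,6), (2,5); upper bound min(|L|,|R|) = min(2,4) = 2)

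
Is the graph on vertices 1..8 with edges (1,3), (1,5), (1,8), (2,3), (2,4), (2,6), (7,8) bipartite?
Yes. Partition: {1, 2, 7}, {3, 4, 5, 6, 8}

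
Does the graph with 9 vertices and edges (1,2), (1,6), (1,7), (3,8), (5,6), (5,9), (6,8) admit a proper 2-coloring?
Yes. Partition: {1, 4, 5, 8}, {2, 3, 6, 7, 9}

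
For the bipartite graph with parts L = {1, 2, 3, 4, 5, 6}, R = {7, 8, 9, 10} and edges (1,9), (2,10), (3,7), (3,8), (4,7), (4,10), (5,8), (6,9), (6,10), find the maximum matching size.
4 (matching: (1,9), (2,10), (3,8), (4,7); upper bound min(|L|,|R|) = min(6,4) = 4)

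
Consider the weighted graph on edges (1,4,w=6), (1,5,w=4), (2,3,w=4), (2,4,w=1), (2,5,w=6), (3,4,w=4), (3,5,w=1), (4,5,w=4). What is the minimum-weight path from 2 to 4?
1 (path: 2 -> 4; weights 1 = 1)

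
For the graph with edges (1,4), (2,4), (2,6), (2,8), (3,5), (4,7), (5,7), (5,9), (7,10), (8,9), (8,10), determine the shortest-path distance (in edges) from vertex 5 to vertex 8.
2 (path: 5 -> 9 -> 8, 2 edges)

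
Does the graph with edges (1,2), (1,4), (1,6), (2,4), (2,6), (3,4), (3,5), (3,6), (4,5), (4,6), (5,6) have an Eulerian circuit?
No (6 vertices have odd degree: {1, 2, 3, 4, 5, 6}; Eulerian circuit requires 0)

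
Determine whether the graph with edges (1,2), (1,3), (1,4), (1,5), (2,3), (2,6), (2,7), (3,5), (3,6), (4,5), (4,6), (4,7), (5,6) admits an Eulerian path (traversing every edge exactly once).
Yes — and in fact it has an Eulerian circuit (the graph is connected and all 7 vertices have even degree)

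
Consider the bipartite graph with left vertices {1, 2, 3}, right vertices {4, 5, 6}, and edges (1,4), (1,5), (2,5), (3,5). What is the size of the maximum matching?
2 (matching: (1,4), (2,5); upper bound min(|L|,|R|) = min(3,3) = 3)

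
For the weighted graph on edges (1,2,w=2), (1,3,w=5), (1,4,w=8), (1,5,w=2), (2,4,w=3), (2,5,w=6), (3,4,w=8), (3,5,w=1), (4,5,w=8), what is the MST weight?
8 (MST edges: (1,2,w=2), (1,5,w=2), (2,4,w=3), (3,5,w=1); sum of weights 2 + 2 + 3 + 1 = 8)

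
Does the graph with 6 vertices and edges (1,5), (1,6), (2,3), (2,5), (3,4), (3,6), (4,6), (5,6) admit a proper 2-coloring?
No (odd cycle of length 3: 6 -> 1 -> 5 -> 6)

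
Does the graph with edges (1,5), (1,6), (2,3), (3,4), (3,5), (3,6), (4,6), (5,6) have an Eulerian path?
Yes (the graph is connected and exactly 2 vertices have odd degree: {2, 5}; any Eulerian path must start and end at those)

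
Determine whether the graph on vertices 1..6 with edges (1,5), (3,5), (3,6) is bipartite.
Yes. Partition: {1, 2, 3, 4}, {5, 6}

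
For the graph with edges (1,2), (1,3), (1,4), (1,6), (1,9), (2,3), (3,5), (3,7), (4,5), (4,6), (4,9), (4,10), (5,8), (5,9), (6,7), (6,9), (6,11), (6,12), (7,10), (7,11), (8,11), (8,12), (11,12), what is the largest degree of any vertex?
6 (attained at vertex 6)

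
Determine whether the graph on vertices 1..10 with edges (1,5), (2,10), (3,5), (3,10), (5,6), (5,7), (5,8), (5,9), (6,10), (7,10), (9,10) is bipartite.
Yes. Partition: {1, 2, 3, 4, 6, 7, 8, 9}, {5, 10}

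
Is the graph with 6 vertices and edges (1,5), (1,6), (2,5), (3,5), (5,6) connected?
No, it has 2 components: {1, 2, 3, 5, 6}, {4}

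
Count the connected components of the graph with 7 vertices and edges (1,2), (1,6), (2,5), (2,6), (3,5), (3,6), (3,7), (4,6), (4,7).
1 (components: {1, 2, 3, 4, 5, 6, 7})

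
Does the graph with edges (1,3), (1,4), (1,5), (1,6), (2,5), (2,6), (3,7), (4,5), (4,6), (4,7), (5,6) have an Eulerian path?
Yes — and in fact it has an Eulerian circuit (the graph is connected and all 7 vertices have even degree)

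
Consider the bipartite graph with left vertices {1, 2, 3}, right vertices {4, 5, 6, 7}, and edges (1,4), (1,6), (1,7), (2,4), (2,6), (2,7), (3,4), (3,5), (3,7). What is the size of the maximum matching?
3 (matching: (1,7), (2,6), (3,5); upper bound min(|L|,|R|) = min(3,4) = 3)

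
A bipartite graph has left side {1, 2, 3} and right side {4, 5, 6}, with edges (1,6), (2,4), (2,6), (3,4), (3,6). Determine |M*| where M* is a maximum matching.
2 (matching: (1,6), (2,4); upper bound min(|L|,|R|) = min(3,3) = 3)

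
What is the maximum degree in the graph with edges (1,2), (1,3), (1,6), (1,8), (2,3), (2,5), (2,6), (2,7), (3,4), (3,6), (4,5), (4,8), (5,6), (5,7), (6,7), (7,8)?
5 (attained at vertices 2, 6)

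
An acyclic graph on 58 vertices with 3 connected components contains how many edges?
55 (Each of the 3 component trees on V_i vertices has V_i - 1 edges; summing gives V - C = 58 - 3 = 55)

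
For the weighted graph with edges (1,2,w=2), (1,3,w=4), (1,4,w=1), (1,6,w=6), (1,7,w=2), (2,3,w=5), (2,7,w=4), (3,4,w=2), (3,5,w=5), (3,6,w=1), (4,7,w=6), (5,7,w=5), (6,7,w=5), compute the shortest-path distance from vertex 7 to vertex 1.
2 (path: 7 -> 1; weights 2 = 2)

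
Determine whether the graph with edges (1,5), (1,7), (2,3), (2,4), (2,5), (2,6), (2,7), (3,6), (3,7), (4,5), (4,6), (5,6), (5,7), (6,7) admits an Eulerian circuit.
No (6 vertices have odd degree: {2, 3, 4, 5, 6, 7}; Eulerian circuit requires 0)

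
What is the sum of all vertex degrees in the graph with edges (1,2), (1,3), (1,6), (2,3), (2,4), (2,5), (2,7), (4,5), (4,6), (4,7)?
20 (handshake: sum of degrees = 2|E| = 2 x 10 = 20)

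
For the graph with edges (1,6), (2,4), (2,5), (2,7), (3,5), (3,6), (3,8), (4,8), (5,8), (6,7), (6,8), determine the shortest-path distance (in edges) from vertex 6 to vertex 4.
2 (path: 6 -> 8 -> 4, 2 edges)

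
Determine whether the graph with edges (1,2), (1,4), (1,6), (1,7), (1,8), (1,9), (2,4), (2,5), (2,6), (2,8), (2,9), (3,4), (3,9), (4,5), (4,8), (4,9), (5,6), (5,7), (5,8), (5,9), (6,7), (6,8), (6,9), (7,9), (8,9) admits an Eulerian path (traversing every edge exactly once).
Yes — and in fact it has an Eulerian circuit (the graph is connected and all 9 vertices have even degree)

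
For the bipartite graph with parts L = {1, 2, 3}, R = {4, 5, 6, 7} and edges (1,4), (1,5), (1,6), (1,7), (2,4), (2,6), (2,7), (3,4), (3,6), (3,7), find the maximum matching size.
3 (matching: (1,5), (2,6), (3,7); upper bound min(|L|,|R|) = min(3,4) = 3)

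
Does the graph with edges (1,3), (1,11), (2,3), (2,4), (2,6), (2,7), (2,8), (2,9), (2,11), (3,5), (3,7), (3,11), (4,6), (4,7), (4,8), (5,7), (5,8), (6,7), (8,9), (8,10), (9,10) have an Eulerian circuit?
No (8 vertices have odd degree: {2, 3, 5, 6, 7, 8, 9, 11}; Eulerian circuit requires 0)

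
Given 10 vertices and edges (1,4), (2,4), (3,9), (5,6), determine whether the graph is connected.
No, it has 6 components: {1, 2, 4}, {3, 9}, {5, 6}, {7}, {8}, {10}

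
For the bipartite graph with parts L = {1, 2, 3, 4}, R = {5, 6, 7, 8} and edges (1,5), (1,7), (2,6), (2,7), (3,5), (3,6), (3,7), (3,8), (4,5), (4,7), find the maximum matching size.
4 (matching: (1,7), (2,6), (3,8), (4,5); upper bound min(|L|,|R|) = min(4,4) = 4)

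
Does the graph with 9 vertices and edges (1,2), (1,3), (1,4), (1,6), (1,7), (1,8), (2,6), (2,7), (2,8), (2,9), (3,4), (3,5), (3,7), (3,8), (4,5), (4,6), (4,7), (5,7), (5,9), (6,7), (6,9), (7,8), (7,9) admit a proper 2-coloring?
No (odd cycle of length 3: 2 -> 1 -> 8 -> 2)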